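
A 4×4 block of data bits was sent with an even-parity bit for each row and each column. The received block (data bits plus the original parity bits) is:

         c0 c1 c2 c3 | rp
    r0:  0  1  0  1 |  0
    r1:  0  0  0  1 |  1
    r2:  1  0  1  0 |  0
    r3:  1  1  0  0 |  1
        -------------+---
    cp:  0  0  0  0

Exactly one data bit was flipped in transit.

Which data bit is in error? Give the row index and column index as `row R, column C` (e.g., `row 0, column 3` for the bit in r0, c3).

Recompute each row's even parity and compare to rp:
  r0: data parity 0, sent rp 0 → ok
  r1: data parity 1, sent rp 1 → ok
  r2: data parity 0, sent rp 0 → ok
  r3: data parity 0, sent rp 1 → mismatch
Recompute each column's even parity and compare to cp:
  c0: data parity 0, sent cp 0 → ok
  c1: data parity 0, sent cp 0 → ok
  c2: data parity 1, sent cp 0 → mismatch
  c3: data parity 0, sent cp 0 → ok
Exactly one row (r3) and one column (c2) fail → the flipped bit is at their intersection.

row 3, column 2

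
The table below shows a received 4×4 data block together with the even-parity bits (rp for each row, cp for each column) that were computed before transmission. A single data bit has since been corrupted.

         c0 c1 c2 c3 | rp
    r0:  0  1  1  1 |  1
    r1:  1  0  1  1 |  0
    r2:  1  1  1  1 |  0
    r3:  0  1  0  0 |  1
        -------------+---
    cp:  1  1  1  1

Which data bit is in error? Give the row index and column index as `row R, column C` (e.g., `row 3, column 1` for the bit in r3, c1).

row 1, column 0

Recompute each row's even parity and compare to rp:
  r0: data parity 1, sent rp 1 → ok
  r1: data parity 1, sent rp 0 → mismatch
  r2: data parity 0, sent rp 0 → ok
  r3: data parity 1, sent rp 1 → ok
Recompute each column's even parity and compare to cp:
  c0: data parity 0, sent cp 1 → mismatch
  c1: data parity 1, sent cp 1 → ok
  c2: data parity 1, sent cp 1 → ok
  c3: data parity 1, sent cp 1 → ok
Exactly one row (r1) and one column (c0) fail → the flipped bit is at their intersection.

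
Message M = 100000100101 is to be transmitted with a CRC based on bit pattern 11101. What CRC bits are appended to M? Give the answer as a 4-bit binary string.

Append 4 zeros: 1000001001010000. Divide by 11101 (XOR where the leading bit is 1):
  pos 0: 10000 XOR 11101 = 01101
  pos 1: 11010 XOR 11101 = 00111
  pos 3: 11110 XOR 11101 = 00011
  pos 6: 11010 XOR 11101 = 00111
  pos 8: 11110 XOR 11101 = 00011
  pos 11: 11000 XOR 11101 = 00101
Remainder (last 4 bits) = 0101. This is the CRC / FCS.

0101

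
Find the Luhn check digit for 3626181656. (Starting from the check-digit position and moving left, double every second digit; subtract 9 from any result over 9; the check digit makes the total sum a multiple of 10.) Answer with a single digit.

9

Partial digits right→left: 6 5 6 1 8 1 6 2 6 3
Double every second digit counting from the check-digit position (so the 1st, 3rd, 5th, ... of the partial from the right).
  doubled (with −9 where >9): 3 3 7 3 3 → sum 19
  kept as-is: 5 1 1 2 3 → sum 12
Total = 19 + 12 = 31.
Check digit = (10 − (31 mod 10)) mod 10 = 9.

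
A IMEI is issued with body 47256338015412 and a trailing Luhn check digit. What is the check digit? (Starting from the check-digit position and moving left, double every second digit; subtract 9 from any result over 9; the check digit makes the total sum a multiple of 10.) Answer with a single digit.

Partial digits right→left: 2 1 4 5 1 0 8 3 3 6 5 2 7 4
Double every second digit counting from the check-digit position (so the 1st, 3rd, 5th, ... of the partial from the right).
  doubled (with −9 where >9): 4 8 2 7 6 1 5 → sum 33
  kept as-is: 1 5 0 3 6 2 4 → sum 21
Total = 33 + 21 = 54.
Check digit = (10 − (54 mod 10)) mod 10 = 6.

6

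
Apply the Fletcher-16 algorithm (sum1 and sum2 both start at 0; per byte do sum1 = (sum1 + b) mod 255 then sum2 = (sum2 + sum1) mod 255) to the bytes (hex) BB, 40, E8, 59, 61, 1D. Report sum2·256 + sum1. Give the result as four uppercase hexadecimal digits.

37BC

Running sums (mod 255):
  after byte 0 (BB): sum1=187, sum2=187
  after byte 1 (40): sum1=251, sum2=183
  after byte 2 (E8): sum1=228, sum2=156
  after byte 3 (59): sum1=62, sum2=218
  after byte 4 (61): sum1=159, sum2=122
  after byte 5 (1D): sum1=188, sum2=55
Checksum = sum2·256 + sum1 = 55·256 + 188 = 14268 = 0x37BC.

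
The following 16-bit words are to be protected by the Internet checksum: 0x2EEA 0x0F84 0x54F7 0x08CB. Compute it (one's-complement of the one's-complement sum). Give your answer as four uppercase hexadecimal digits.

63CF

One's-complement addition (fold any carry out of bit 15 back into bit 0):
  0x2EEA + 0x0F84 = 0x03E6E
  0x3E6E + 0x54F7 = 0x09365
  0x9365 + 0x08CB = 0x09C30
One's-complement sum = 0x9C30.
Checksum = ~0x9C30 & 0xFFFF = 0x63CF.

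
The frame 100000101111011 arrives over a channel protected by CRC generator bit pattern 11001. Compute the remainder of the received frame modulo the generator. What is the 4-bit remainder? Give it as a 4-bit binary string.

0100

Modulo-2 division of 100000101111011 by 11001:
  pos 0: 10000 XOR 11001 = 01001
  pos 1: 10010 XOR 11001 = 01011
  pos 2: 10111 XOR 11001 = 01110
  pos 3: 11100 XOR 11001 = 00101
  pos 5: 10111 XOR 11001 = 01110
  pos 6: 11101 XOR 11001 = 00100
  pos 8: 10010 XOR 11001 = 01011
  pos 9: 10111 XOR 11001 = 01110
  pos 10: 11101 XOR 11001 = 00100
Remainder = 0100 (nonzero — an error is detected).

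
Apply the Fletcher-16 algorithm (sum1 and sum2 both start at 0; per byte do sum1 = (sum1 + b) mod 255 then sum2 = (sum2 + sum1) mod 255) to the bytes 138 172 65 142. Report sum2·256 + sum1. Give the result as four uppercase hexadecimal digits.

Running sums (mod 255):
  after byte 0 (138): sum1=138, sum2=138
  after byte 1 (172): sum1=55, sum2=193
  after byte 2 (65): sum1=120, sum2=58
  after byte 3 (142): sum1=7, sum2=65
Checksum = sum2·256 + sum1 = 65·256 + 7 = 16647 = 0x4107.

4107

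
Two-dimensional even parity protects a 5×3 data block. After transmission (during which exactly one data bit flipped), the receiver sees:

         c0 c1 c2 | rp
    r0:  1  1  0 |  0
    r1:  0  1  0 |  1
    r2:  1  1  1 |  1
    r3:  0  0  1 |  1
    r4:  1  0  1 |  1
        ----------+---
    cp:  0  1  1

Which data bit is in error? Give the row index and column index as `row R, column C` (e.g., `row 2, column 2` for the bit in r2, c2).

Recompute each row's even parity and compare to rp:
  r0: data parity 0, sent rp 0 → ok
  r1: data parity 1, sent rp 1 → ok
  r2: data parity 1, sent rp 1 → ok
  r3: data parity 1, sent rp 1 → ok
  r4: data parity 0, sent rp 1 → mismatch
Recompute each column's even parity and compare to cp:
  c0: data parity 1, sent cp 0 → mismatch
  c1: data parity 1, sent cp 1 → ok
  c2: data parity 1, sent cp 1 → ok
Exactly one row (r4) and one column (c0) fail → the flipped bit is at their intersection.

row 4, column 0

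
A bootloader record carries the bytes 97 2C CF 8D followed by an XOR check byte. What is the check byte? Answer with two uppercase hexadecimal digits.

F9

XOR the bytes together:
  start with 0x97
  0x97 ⊕ 0x2C = 0xBB
  0xBB ⊕ 0xCF = 0x74
  0x74 ⊕ 0x8D = 0xF9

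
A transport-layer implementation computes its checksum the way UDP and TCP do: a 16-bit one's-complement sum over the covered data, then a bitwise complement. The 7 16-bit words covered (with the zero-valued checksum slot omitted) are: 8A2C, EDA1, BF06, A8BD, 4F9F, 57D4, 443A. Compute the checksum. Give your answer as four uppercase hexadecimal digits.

One's-complement addition (fold any carry out of bit 15 back into bit 0):
  0x8A2C + 0xEDA1 = 0x177CD → wrap carry → 0x77CE
  0x77CE + 0xBF06 = 0x136D4 → wrap carry → 0x36D5
  0x36D5 + 0xA8BD = 0x0DF92
  0xDF92 + 0x4F9F = 0x12F31 → wrap carry → 0x2F32
  0x2F32 + 0x57D4 = 0x08706
  0x8706 + 0x443A = 0x0CB40
One's-complement sum = 0xCB40.
Checksum = ~0xCB40 & 0xFFFF = 0x34BF.

34BF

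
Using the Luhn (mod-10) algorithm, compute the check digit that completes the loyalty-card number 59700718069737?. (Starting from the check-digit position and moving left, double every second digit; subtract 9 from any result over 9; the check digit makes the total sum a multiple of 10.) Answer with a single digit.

Partial digits right→left: 7 3 7 9 6 0 8 1 7 0 0 7 9 5
Double every second digit counting from the check-digit position (so the 1st, 3rd, 5th, ... of the partial from the right).
  doubled (with −9 where >9): 5 5 3 7 5 0 9 → sum 34
  kept as-is: 3 9 0 1 0 7 5 → sum 25
Total = 34 + 25 = 59.
Check digit = (10 − (59 mod 10)) mod 10 = 1.

1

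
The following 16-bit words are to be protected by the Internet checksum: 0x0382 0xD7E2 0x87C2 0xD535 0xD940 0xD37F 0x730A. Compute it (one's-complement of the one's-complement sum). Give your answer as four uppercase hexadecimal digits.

One's-complement addition (fold any carry out of bit 15 back into bit 0):
  0x0382 + 0xD7E2 = 0x0DB64
  0xDB64 + 0x87C2 = 0x16326 → wrap carry → 0x6327
  0x6327 + 0xD535 = 0x1385C → wrap carry → 0x385D
  0x385D + 0xD940 = 0x1119D → wrap carry → 0x119E
  0x119E + 0xD37F = 0x0E51D
  0xE51D + 0x730A = 0x15827 → wrap carry → 0x5828
One's-complement sum = 0x5828.
Checksum = ~0x5828 & 0xFFFF = 0xA7D7.

A7D7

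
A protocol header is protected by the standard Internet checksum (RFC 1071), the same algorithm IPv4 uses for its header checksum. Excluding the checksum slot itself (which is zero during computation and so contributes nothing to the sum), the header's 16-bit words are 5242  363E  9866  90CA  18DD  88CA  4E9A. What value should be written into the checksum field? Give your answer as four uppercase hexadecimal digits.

One's-complement addition (fold any carry out of bit 15 back into bit 0):
  0x5242 + 0x363E = 0x08880
  0x8880 + 0x9866 = 0x120E6 → wrap carry → 0x20E7
  0x20E7 + 0x90CA = 0x0B1B1
  0xB1B1 + 0x18DD = 0x0CA8E
  0xCA8E + 0x88CA = 0x15358 → wrap carry → 0x5359
  0x5359 + 0x4E9A = 0x0A1F3
One's-complement sum = 0xA1F3.
Checksum = ~0xA1F3 & 0xFFFF = 0x5E0C.

5E0C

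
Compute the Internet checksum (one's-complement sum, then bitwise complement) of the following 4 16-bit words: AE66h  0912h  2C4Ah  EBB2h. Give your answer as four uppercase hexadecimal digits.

One's-complement addition (fold any carry out of bit 15 back into bit 0):
  0xAE66 + 0x0912 = 0x0B778
  0xB778 + 0x2C4A = 0x0E3C2
  0xE3C2 + 0xEBB2 = 0x1CF74 → wrap carry → 0xCF75
One's-complement sum = 0xCF75.
Checksum = ~0xCF75 & 0xFFFF = 0x308A.

308A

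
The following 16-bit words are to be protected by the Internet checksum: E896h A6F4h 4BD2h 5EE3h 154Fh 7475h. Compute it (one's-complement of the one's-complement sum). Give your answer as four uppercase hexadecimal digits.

One's-complement addition (fold any carry out of bit 15 back into bit 0):
  0xE896 + 0xA6F4 = 0x18F8A → wrap carry → 0x8F8B
  0x8F8B + 0x4BD2 = 0x0DB5D
  0xDB5D + 0x5EE3 = 0x13A40 → wrap carry → 0x3A41
  0x3A41 + 0x154F = 0x04F90
  0x4F90 + 0x7475 = 0x0C405
One's-complement sum = 0xC405.
Checksum = ~0xC405 & 0xFFFF = 0x3BFA.

3BFA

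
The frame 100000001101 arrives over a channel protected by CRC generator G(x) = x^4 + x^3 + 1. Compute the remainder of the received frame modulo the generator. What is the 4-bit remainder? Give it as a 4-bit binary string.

0000

Modulo-2 division of 100000001101 by 11001:
  pos 0: 10000 XOR 11001 = 01001
  pos 1: 10010 XOR 11001 = 01011
  pos 2: 10110 XOR 11001 = 01111
  pos 3: 11110 XOR 11001 = 00111
  pos 5: 11111 XOR 11001 = 00110
  pos 7: 11001 XOR 11001 = 00000
Remainder = 0000 (zero — the frame passes the CRC check).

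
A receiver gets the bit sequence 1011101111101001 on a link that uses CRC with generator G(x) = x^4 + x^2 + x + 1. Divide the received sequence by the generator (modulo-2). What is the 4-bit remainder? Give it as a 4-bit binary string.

1011

Modulo-2 division of 1011101111101001 by 10111:
  pos 0: 10111 XOR 10111 = 00000
  pos 6: 11111 XOR 10111 = 01000
  pos 7: 10000 XOR 10111 = 00111
  pos 9: 11110 XOR 10111 = 01001
  pos 10: 10010 XOR 10111 = 00101
Remainder = 1011 (nonzero — an error is detected).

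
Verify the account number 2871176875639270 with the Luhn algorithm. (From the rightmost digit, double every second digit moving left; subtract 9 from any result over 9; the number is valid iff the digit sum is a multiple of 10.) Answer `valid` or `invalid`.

valid

From the right, keep odd positions and double even positions (subtract 9 from any doubled value over 9):
  doubled (positions 2,4,...): 5 9 3 5 3 2 5 4 → sum 36
  kept (positions 1,3,...): 0 2 3 5 8 7 1 8 → sum 34
Total = 70.
70 mod 10 = 0, so the number is valid.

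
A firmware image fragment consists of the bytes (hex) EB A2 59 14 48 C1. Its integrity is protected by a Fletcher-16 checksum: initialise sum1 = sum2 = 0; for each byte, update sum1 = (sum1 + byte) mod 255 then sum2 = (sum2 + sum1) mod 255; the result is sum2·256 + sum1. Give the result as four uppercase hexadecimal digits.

Running sums (mod 255):
  after byte 0 (EB): sum1=235, sum2=235
  after byte 1 (A2): sum1=142, sum2=122
  after byte 2 (59): sum1=231, sum2=98
  after byte 3 (14): sum1=251, sum2=94
  after byte 4 (48): sum1=68, sum2=162
  after byte 5 (C1): sum1=6, sum2=168
Checksum = sum2·256 + sum1 = 168·256 + 6 = 43014 = 0xA806.

A806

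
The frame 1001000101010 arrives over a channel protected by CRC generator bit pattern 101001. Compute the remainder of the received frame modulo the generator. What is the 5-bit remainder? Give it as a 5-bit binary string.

Modulo-2 division of 1001000101010 by 101001:
  pos 0: 100100 XOR 101001 = 001101
  pos 2: 110101 XOR 101001 = 011100
  pos 3: 111000 XOR 101001 = 010001
  pos 4: 100011 XOR 101001 = 001010
  pos 6: 101001 XOR 101001 = 000000
Remainder = 00000 (zero — the frame passes the CRC check).

00000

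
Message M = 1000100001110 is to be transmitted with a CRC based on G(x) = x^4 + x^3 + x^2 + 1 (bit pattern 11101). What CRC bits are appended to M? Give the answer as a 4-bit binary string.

Append 4 zeros: 10001000011100000. Divide by 11101 (XOR where the leading bit is 1):
  pos 0: 10001 XOR 11101 = 01100
  pos 1: 11000 XOR 11101 = 00101
  pos 3: 10100 XOR 11101 = 01001
  pos 4: 10010 XOR 11101 = 01111
  pos 5: 11111 XOR 11101 = 00010
  pos 8: 10110 XOR 11101 = 01011
  pos 9: 10110 XOR 11101 = 01011
  pos 10: 10110 XOR 11101 = 01011
  pos 11: 10110 XOR 11101 = 01011
  pos 12: 10110 XOR 11101 = 01011
Remainder (last 4 bits) = 1011. This is the CRC / FCS.

1011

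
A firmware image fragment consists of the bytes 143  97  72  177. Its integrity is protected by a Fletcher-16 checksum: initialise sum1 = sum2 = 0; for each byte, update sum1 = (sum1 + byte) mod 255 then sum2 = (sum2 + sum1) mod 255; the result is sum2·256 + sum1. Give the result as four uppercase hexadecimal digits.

Running sums (mod 255):
  after byte 0 (143): sum1=143, sum2=143
  after byte 1 (97): sum1=240, sum2=128
  after byte 2 (72): sum1=57, sum2=185
  after byte 3 (177): sum1=234, sum2=164
Checksum = sum2·256 + sum1 = 164·256 + 234 = 42218 = 0xA4EA.

A4EA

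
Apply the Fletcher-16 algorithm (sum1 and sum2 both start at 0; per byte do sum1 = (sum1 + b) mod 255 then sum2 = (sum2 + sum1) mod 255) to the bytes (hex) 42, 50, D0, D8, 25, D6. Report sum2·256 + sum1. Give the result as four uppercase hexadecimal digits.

0E38

Running sums (mod 255):
  after byte 0 (42): sum1=66, sum2=66
  after byte 1 (50): sum1=146, sum2=212
  after byte 2 (D0): sum1=99, sum2=56
  after byte 3 (D8): sum1=60, sum2=116
  after byte 4 (25): sum1=97, sum2=213
  after byte 5 (D6): sum1=56, sum2=14
Checksum = sum2·256 + sum1 = 14·256 + 56 = 3640 = 0x0E38.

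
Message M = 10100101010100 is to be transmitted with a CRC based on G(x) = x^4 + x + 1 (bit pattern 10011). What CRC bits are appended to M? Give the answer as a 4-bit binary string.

0100

Append 4 zeros: 101001010101000000. Divide by 10011 (XOR where the leading bit is 1):
  pos 0: 10100 XOR 10011 = 00111
  pos 2: 11110 XOR 10011 = 01101
  pos 3: 11011 XOR 10011 = 01000
  pos 4: 10000 XOR 10011 = 00011
  pos 7: 11101 XOR 10011 = 01110
  pos 8: 11100 XOR 10011 = 01111
  pos 9: 11110 XOR 10011 = 01101
  pos 10: 11010 XOR 10011 = 01001
  pos 11: 10010 XOR 10011 = 00001
Remainder (last 4 bits) = 0100. This is the CRC / FCS.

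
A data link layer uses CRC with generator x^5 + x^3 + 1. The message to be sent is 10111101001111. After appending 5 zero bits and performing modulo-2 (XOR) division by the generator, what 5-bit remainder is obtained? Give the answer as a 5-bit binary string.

00110

Append 5 zeros: 1011110100111100000. Divide by 101001 (XOR where the leading bit is 1):
  pos 0: 101111 XOR 101001 = 000110
  pos 3: 110010 XOR 101001 = 011011
  pos 4: 110110 XOR 101001 = 011111
  pos 5: 111111 XOR 101001 = 010110
  pos 6: 101101 XOR 101001 = 000100
  pos 9: 100110 XOR 101001 = 001111
  pos 11: 111100 XOR 101001 = 010101
  pos 12: 101010 XOR 101001 = 000011
Remainder (last 5 bits) = 00110. This is the CRC / FCS.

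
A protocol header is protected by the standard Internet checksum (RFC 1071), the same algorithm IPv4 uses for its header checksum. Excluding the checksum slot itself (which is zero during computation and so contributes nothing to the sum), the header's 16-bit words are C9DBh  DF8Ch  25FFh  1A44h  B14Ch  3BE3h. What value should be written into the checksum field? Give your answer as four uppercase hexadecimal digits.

2924

One's-complement addition (fold any carry out of bit 15 back into bit 0):
  0xC9DB + 0xDF8C = 0x1A967 → wrap carry → 0xA968
  0xA968 + 0x25FF = 0x0CF67
  0xCF67 + 0x1A44 = 0x0E9AB
  0xE9AB + 0xB14C = 0x19AF7 → wrap carry → 0x9AF8
  0x9AF8 + 0x3BE3 = 0x0D6DB
One's-complement sum = 0xD6DB.
Checksum = ~0xD6DB & 0xFFFF = 0x2924.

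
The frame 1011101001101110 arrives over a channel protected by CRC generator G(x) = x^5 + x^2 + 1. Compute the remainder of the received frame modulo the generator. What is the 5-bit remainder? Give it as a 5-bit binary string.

10001

Modulo-2 division of 1011101001101110 by 100101:
  pos 0: 101110 XOR 100101 = 001011
  pos 2: 101110 XOR 100101 = 001011
  pos 4: 101101 XOR 100101 = 001000
  pos 6: 100010 XOR 100101 = 000111
  pos 9: 111111 XOR 100101 = 011010
  pos 10: 110100 XOR 100101 = 010001
Remainder = 10001 (nonzero — an error is detected).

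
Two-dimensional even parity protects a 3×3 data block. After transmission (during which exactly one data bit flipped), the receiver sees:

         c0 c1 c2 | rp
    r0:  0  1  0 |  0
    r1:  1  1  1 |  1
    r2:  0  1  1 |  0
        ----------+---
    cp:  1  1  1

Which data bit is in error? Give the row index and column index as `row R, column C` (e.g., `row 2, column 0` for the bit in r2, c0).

row 0, column 2

Recompute each row's even parity and compare to rp:
  r0: data parity 1, sent rp 0 → mismatch
  r1: data parity 1, sent rp 1 → ok
  r2: data parity 0, sent rp 0 → ok
Recompute each column's even parity and compare to cp:
  c0: data parity 1, sent cp 1 → ok
  c1: data parity 1, sent cp 1 → ok
  c2: data parity 0, sent cp 1 → mismatch
Exactly one row (r0) and one column (c2) fail → the flipped bit is at their intersection.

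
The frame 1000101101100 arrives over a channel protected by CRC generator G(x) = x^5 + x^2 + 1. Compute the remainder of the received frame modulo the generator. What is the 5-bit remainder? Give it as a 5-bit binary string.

Modulo-2 division of 1000101101100 by 100101:
  pos 0: 100010 XOR 100101 = 000111
  pos 3: 111110 XOR 100101 = 011011
  pos 4: 110111 XOR 100101 = 010010
  pos 5: 100101 XOR 100101 = 000000
Remainder = 00000 (zero — the frame passes the CRC check).

00000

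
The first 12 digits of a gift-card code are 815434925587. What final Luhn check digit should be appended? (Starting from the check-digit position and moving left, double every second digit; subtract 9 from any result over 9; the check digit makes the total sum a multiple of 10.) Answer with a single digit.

4

Partial digits right→left: 7 8 5 5 2 9 4 3 4 5 1 8
Double every second digit counting from the check-digit position (so the 1st, 3rd, 5th, ... of the partial from the right).
  doubled (with −9 where >9): 5 1 4 8 8 2 → sum 28
  kept as-is: 8 5 9 3 5 8 → sum 38
Total = 28 + 38 = 66.
Check digit = (10 − (66 mod 10)) mod 10 = 4.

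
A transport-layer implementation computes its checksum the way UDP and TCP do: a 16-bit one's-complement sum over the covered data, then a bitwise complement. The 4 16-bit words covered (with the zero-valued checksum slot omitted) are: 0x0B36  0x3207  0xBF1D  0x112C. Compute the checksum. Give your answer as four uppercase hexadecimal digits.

F278

One's-complement addition (fold any carry out of bit 15 back into bit 0):
  0x0B36 + 0x3207 = 0x03D3D
  0x3D3D + 0xBF1D = 0x0FC5A
  0xFC5A + 0x112C = 0x10D86 → wrap carry → 0x0D87
One's-complement sum = 0x0D87.
Checksum = ~0x0D87 & 0xFFFF = 0xF278.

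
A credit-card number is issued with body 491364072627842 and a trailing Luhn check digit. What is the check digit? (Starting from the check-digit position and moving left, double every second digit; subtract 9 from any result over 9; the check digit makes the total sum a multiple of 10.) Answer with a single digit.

8

Partial digits right→left: 2 4 8 7 2 6 2 7 0 4 6 3 1 9 4
Double every second digit counting from the check-digit position (so the 1st, 3rd, 5th, ... of the partial from the right).
  doubled (with −9 where >9): 4 7 4 4 0 3 2 8 → sum 32
  kept as-is: 4 7 6 7 4 3 9 → sum 40
Total = 32 + 40 = 72.
Check digit = (10 − (72 mod 10)) mod 10 = 8.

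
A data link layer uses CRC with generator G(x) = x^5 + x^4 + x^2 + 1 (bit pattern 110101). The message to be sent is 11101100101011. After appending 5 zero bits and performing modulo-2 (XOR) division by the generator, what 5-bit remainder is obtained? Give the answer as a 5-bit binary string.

00010

Append 5 zeros: 1110110010101100000. Divide by 110101 (XOR where the leading bit is 1):
  pos 0: 111011 XOR 110101 = 001110
  pos 2: 111000 XOR 110101 = 001101
  pos 4: 110110 XOR 110101 = 000011
  pos 8: 111011 XOR 110101 = 001110
  pos 10: 111000 XOR 110101 = 001101
  pos 12: 110100 XOR 110101 = 000001
Remainder (last 5 bits) = 00010. This is the CRC / FCS.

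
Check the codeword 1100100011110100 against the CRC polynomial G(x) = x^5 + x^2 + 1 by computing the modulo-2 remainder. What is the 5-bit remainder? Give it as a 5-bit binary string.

Modulo-2 division of 1100100011110100 by 100101:
  pos 0: 110010 XOR 100101 = 010111
  pos 1: 101110 XOR 100101 = 001011
  pos 3: 101101 XOR 100101 = 001000
  pos 5: 100011 XOR 100101 = 000110
  pos 8: 110101 XOR 100101 = 010000
  pos 9: 100000 XOR 100101 = 000101
Remainder = 01010 (nonzero — an error is detected).

01010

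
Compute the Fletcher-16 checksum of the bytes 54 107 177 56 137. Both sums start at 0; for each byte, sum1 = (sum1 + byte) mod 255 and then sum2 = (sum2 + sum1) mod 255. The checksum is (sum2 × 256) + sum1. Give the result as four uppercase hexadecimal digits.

CB15

Running sums (mod 255):
  after byte 0 (54): sum1=54, sum2=54
  after byte 1 (107): sum1=161, sum2=215
  after byte 2 (177): sum1=83, sum2=43
  after byte 3 (56): sum1=139, sum2=182
  after byte 4 (137): sum1=21, sum2=203
Checksum = sum2·256 + sum1 = 203·256 + 21 = 51989 = 0xCB15.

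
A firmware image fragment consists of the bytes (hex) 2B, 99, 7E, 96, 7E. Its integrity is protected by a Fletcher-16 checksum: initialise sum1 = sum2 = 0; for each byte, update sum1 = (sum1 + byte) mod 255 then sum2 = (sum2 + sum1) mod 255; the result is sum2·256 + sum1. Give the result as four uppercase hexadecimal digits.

6558

Running sums (mod 255):
  after byte 0 (2B): sum1=43, sum2=43
  after byte 1 (99): sum1=196, sum2=239
  after byte 2 (7E): sum1=67, sum2=51
  after byte 3 (96): sum1=217, sum2=13
  after byte 4 (7E): sum1=88, sum2=101
Checksum = sum2·256 + sum1 = 101·256 + 88 = 25944 = 0x6558.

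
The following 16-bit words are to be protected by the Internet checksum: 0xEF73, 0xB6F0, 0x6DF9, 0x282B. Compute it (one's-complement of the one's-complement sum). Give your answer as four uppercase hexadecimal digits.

C376

One's-complement addition (fold any carry out of bit 15 back into bit 0):
  0xEF73 + 0xB6F0 = 0x1A663 → wrap carry → 0xA664
  0xA664 + 0x6DF9 = 0x1145D → wrap carry → 0x145E
  0x145E + 0x282B = 0x03C89
One's-complement sum = 0x3C89.
Checksum = ~0x3C89 & 0xFFFF = 0xC376.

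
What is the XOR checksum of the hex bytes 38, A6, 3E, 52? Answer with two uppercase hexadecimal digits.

F2

XOR the bytes together:
  start with 0x38
  0x38 ⊕ 0xA6 = 0x9E
  0x9E ⊕ 0x3E = 0xA0
  0xA0 ⊕ 0x52 = 0xF2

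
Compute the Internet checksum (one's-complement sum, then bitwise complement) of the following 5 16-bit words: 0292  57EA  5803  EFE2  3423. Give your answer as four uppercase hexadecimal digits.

One's-complement addition (fold any carry out of bit 15 back into bit 0):
  0x0292 + 0x57EA = 0x05A7C
  0x5A7C + 0x5803 = 0x0B27F
  0xB27F + 0xEFE2 = 0x1A261 → wrap carry → 0xA262
  0xA262 + 0x3423 = 0x0D685
One's-complement sum = 0xD685.
Checksum = ~0xD685 & 0xFFFF = 0x297A.

297A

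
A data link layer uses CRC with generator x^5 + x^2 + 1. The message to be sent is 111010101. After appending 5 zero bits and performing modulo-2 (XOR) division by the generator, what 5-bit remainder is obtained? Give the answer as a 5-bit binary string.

11110

Append 5 zeros: 11101010100000. Divide by 100101 (XOR where the leading bit is 1):
  pos 0: 111010 XOR 100101 = 011111
  pos 1: 111111 XOR 100101 = 011010
  pos 2: 110100 XOR 100101 = 010001
  pos 3: 100011 XOR 100101 = 000110
  pos 6: 110000 XOR 100101 = 010101
  pos 7: 101010 XOR 100101 = 001111
Remainder (last 5 bits) = 11110. This is the CRC / FCS.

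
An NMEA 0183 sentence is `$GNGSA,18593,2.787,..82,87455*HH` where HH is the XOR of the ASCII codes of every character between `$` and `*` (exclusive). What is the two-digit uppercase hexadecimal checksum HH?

7F

XOR the ASCII codes of the payload characters:
  'G' = 0x47 → acc = 0x47
  'N' = 0x4E → acc = 0x09
  'G' = 0x47 → acc = 0x4E
  'S' = 0x53 → acc = 0x1D
  'A' = 0x41 → acc = 0x5C
  ',' = 0x2C → acc = 0x70
  '1' = 0x31 → acc = 0x41
  '8' = 0x38 → acc = 0x79
  '5' = 0x35 → acc = 0x4C
  '9' = 0x39 → acc = 0x75
  '3' = 0x33 → acc = 0x46
  ',' = 0x2C → acc = 0x6A
  '2' = 0x32 → acc = 0x58
  '.' = 0x2E → acc = 0x76
  '7' = 0x37 → acc = 0x41
  '8' = 0x38 → acc = 0x79
  '7' = 0x37 → acc = 0x4E
  ',' = 0x2C → acc = 0x62
  '.' = 0x2E → acc = 0x4C
  '.' = 0x2E → acc = 0x62
  '8' = 0x38 → acc = 0x5A
  '2' = 0x32 → acc = 0x68
  ',' = 0x2C → acc = 0x44
  '8' = 0x38 → acc = 0x7C
  '7' = 0x37 → acc = 0x4B
  '4' = 0x34 → acc = 0x7F
  '5' = 0x35 → acc = 0x4A
  '5' = 0x35 → acc = 0x7F
Checksum = 0x7F.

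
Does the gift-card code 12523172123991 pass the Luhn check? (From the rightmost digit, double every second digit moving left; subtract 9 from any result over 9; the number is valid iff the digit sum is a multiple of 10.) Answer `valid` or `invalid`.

From the right, keep odd positions and double even positions (subtract 9 from any doubled value over 9):
  doubled (positions 2,4,...): 9 6 2 5 6 1 2 → sum 31
  kept (positions 1,3,...): 1 9 2 2 1 2 2 → sum 19
Total = 50.
50 mod 10 = 0, so the number is valid.

valid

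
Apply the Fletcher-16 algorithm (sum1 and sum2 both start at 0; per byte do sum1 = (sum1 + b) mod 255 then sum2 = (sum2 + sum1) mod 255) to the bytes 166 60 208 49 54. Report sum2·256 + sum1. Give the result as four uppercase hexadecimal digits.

Running sums (mod 255):
  after byte 0 (166): sum1=166, sum2=166
  after byte 1 (60): sum1=226, sum2=137
  after byte 2 (208): sum1=179, sum2=61
  after byte 3 (49): sum1=228, sum2=34
  after byte 4 (54): sum1=27, sum2=61
Checksum = sum2·256 + sum1 = 61·256 + 27 = 15643 = 0x3D1B.

3D1B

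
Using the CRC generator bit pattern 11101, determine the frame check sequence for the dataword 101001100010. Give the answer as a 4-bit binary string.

Append 4 zeros: 1010011000100000. Divide by 11101 (XOR where the leading bit is 1):
  pos 0: 10100 XOR 11101 = 01001
  pos 1: 10011 XOR 11101 = 01110
  pos 2: 11101 XOR 11101 = 00000
  pos 10: 10000 XOR 11101 = 01101
  pos 11: 11010 XOR 11101 = 00111
Remainder (last 4 bits) = 0111. This is the CRC / FCS.

0111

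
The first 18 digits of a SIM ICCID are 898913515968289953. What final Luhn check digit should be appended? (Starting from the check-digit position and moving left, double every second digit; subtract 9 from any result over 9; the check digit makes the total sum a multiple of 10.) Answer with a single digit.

Partial digits right→left: 3 5 9 9 8 2 8 6 9 5 1 5 3 1 9 8 9 8
Double every second digit counting from the check-digit position (so the 1st, 3rd, 5th, ... of the partial from the right).
  doubled (with −9 where >9): 6 9 7 7 9 2 6 9 9 → sum 64
  kept as-is: 5 9 2 6 5 5 1 8 8 → sum 49
Total = 64 + 49 = 113.
Check digit = (10 − (113 mod 10)) mod 10 = 7.

7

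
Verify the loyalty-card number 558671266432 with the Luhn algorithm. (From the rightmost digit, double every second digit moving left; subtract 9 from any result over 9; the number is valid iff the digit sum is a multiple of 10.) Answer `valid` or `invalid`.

From the right, keep odd positions and double even positions (subtract 9 from any doubled value over 9):
  doubled (positions 2,4,...): 6 3 4 5 7 1 → sum 26
  kept (positions 1,3,...): 2 4 6 1 6 5 → sum 24
Total = 50.
50 mod 10 = 0, so the number is valid.

valid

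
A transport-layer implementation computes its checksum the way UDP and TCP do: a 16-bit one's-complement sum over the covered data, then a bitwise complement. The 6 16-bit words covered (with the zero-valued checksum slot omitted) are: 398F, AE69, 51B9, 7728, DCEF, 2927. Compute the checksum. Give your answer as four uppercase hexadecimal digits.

490E

One's-complement addition (fold any carry out of bit 15 back into bit 0):
  0x398F + 0xAE69 = 0x0E7F8
  0xE7F8 + 0x51B9 = 0x139B1 → wrap carry → 0x39B2
  0x39B2 + 0x7728 = 0x0B0DA
  0xB0DA + 0xDCEF = 0x18DC9 → wrap carry → 0x8DCA
  0x8DCA + 0x2927 = 0x0B6F1
One's-complement sum = 0xB6F1.
Checksum = ~0xB6F1 & 0xFFFF = 0x490E.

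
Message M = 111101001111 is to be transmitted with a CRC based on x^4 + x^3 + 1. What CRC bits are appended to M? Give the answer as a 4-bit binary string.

Append 4 zeros: 1111010011110000. Divide by 11001 (XOR where the leading bit is 1):
  pos 0: 11110 XOR 11001 = 00111
  pos 2: 11110 XOR 11001 = 00111
  pos 4: 11101 XOR 11001 = 00100
  pos 6: 10011 XOR 11001 = 01010
  pos 7: 10101 XOR 11001 = 01100
  pos 8: 11000 XOR 11001 = 00001
Remainder (last 4 bits) = 1000. This is the CRC / FCS.

1000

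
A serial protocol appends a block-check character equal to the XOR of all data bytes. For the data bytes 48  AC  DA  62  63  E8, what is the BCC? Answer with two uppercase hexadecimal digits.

XOR the bytes together:
  start with 0x48
  0x48 ⊕ 0xAC = 0xE4
  0xE4 ⊕ 0xDA = 0x3E
  0x3E ⊕ 0x62 = 0x5C
  0x5C ⊕ 0x63 = 0x3F
  0x3F ⊕ 0xE8 = 0xD7

D7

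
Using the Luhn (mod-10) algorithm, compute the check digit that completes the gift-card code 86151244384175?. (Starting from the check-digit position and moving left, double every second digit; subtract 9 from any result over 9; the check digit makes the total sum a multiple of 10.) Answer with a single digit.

6

Partial digits right→left: 5 7 1 4 8 3 4 4 2 1 5 1 6 8
Double every second digit counting from the check-digit position (so the 1st, 3rd, 5th, ... of the partial from the right).
  doubled (with −9 where >9): 1 2 7 8 4 1 3 → sum 26
  kept as-is: 7 4 3 4 1 1 8 → sum 28
Total = 26 + 28 = 54.
Check digit = (10 − (54 mod 10)) mod 10 = 6.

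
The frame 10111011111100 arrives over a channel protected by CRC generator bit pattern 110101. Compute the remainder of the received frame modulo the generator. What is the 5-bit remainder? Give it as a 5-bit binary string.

00000

Modulo-2 division of 10111011111100 by 110101:
  pos 0: 101110 XOR 110101 = 011011
  pos 1: 110111 XOR 110101 = 000010
  pos 5: 101111 XOR 110101 = 011010
  pos 6: 110101 XOR 110101 = 000000
Remainder = 00000 (zero — the frame passes the CRC check).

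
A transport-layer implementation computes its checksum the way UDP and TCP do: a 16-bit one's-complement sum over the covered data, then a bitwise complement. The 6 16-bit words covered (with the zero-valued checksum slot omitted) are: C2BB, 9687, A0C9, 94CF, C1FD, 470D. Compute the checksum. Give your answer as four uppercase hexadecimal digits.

6818

One's-complement addition (fold any carry out of bit 15 back into bit 0):
  0xC2BB + 0x9687 = 0x15942 → wrap carry → 0x5943
  0x5943 + 0xA0C9 = 0x0FA0C
  0xFA0C + 0x94CF = 0x18EDB → wrap carry → 0x8EDC
  0x8EDC + 0xC1FD = 0x150D9 → wrap carry → 0x50DA
  0x50DA + 0x470D = 0x097E7
One's-complement sum = 0x97E7.
Checksum = ~0x97E7 & 0xFFFF = 0x6818.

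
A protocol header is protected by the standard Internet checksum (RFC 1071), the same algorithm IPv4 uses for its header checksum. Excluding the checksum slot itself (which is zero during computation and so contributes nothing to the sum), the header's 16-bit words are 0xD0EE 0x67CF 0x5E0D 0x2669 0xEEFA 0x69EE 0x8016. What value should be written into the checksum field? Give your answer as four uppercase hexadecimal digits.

One's-complement addition (fold any carry out of bit 15 back into bit 0):
  0xD0EE + 0x67CF = 0x138BD → wrap carry → 0x38BE
  0x38BE + 0x5E0D = 0x096CB
  0x96CB + 0x2669 = 0x0BD34
  0xBD34 + 0xEEFA = 0x1AC2E → wrap carry → 0xAC2F
  0xAC2F + 0x69EE = 0x1161D → wrap carry → 0x161E
  0x161E + 0x8016 = 0x09634
One's-complement sum = 0x9634.
Checksum = ~0x9634 & 0xFFFF = 0x69CB.

69CB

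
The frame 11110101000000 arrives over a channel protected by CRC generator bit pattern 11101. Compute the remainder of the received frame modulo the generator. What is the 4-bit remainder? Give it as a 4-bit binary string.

Modulo-2 division of 11110101000000 by 11101:
  pos 0: 11110 XOR 11101 = 00011
  pos 3: 11101 XOR 11101 = 00000
Remainder = 0000 (zero — the frame passes the CRC check).

0000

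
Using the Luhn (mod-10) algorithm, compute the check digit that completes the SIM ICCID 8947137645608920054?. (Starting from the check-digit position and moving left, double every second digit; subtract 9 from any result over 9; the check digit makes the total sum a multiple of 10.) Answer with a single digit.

4

Partial digits right→left: 4 5 0 0 2 9 8 0 6 5 4 6 7 3 1 7 4 9 8
Double every second digit counting from the check-digit position (so the 1st, 3rd, 5th, ... of the partial from the right).
  doubled (with −9 where >9): 8 0 4 7 3 8 5 2 8 7 → sum 52
  kept as-is: 5 0 9 0 5 6 3 7 9 → sum 44
Total = 52 + 44 = 96.
Check digit = (10 − (96 mod 10)) mod 10 = 4.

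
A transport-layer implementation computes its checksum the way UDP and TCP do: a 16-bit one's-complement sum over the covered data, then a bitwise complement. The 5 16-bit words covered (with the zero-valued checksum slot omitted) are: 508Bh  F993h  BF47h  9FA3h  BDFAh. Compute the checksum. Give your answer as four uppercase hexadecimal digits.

One's-complement addition (fold any carry out of bit 15 back into bit 0):
  0x508B + 0xF993 = 0x14A1E → wrap carry → 0x4A1F
  0x4A1F + 0xBF47 = 0x10966 → wrap carry → 0x0967
  0x0967 + 0x9FA3 = 0x0A90A
  0xA90A + 0xBDFA = 0x16704 → wrap carry → 0x6705
One's-complement sum = 0x6705.
Checksum = ~0x6705 & 0xFFFF = 0x98FA.

98FA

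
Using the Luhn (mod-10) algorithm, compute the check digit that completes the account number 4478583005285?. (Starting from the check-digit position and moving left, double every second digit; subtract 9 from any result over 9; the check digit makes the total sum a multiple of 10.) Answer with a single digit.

Partial digits right→left: 5 8 2 5 0 0 3 8 5 8 7 4 4
Double every second digit counting from the check-digit position (so the 1st, 3rd, 5th, ... of the partial from the right).
  doubled (with −9 where >9): 1 4 0 6 1 5 8 → sum 25
  kept as-is: 8 5 0 8 8 4 → sum 33
Total = 25 + 33 = 58.
Check digit = (10 − (58 mod 10)) mod 10 = 2.

2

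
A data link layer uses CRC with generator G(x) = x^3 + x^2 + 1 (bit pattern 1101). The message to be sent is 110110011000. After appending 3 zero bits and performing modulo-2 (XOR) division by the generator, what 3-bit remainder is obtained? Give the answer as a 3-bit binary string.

010

Append 3 zeros: 110110011000000. Divide by 1101 (XOR where the leading bit is 1):
  pos 0: 1101 XOR 1101 = 0000
  pos 4: 1001 XOR 1101 = 0100
  pos 5: 1001 XOR 1101 = 0100
  pos 6: 1000 XOR 1101 = 0101
  pos 7: 1010 XOR 1101 = 0111
  pos 8: 1110 XOR 1101 = 0011
  pos 10: 1100 XOR 1101 = 0001
Remainder (last 3 bits) = 010. This is the CRC / FCS.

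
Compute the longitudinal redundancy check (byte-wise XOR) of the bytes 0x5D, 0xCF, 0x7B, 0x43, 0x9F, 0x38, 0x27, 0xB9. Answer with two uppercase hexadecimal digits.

XOR the bytes together:
  start with 0x5D
  0x5D ⊕ 0xCF = 0x92
  0x92 ⊕ 0x7B = 0xE9
  0xE9 ⊕ 0x43 = 0xAA
  0xAA ⊕ 0x9F = 0x35
  0x35 ⊕ 0x38 = 0x0D
  0x0D ⊕ 0x27 = 0x2A
  0x2A ⊕ 0xB9 = 0x93

93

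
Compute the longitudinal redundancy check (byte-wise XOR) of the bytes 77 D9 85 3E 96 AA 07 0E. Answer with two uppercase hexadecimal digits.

XOR the bytes together:
  start with 0x77
  0x77 ⊕ 0xD9 = 0xAE
  0xAE ⊕ 0x85 = 0x2B
  0x2B ⊕ 0x3E = 0x15
  0x15 ⊕ 0x96 = 0x83
  0x83 ⊕ 0xAA = 0x29
  0x29 ⊕ 0x07 = 0x2E
  0x2E ⊕ 0x0E = 0x20

20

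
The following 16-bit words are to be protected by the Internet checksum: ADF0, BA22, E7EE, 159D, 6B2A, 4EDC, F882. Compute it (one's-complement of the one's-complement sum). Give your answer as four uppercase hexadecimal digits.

One's-complement addition (fold any carry out of bit 15 back into bit 0):
  0xADF0 + 0xBA22 = 0x16812 → wrap carry → 0x6813
  0x6813 + 0xE7EE = 0x15001 → wrap carry → 0x5002
  0x5002 + 0x159D = 0x0659F
  0x659F + 0x6B2A = 0x0D0C9
  0xD0C9 + 0x4EDC = 0x11FA5 → wrap carry → 0x1FA6
  0x1FA6 + 0xF882 = 0x11828 → wrap carry → 0x1829
One's-complement sum = 0x1829.
Checksum = ~0x1829 & 0xFFFF = 0xE7D6.

E7D6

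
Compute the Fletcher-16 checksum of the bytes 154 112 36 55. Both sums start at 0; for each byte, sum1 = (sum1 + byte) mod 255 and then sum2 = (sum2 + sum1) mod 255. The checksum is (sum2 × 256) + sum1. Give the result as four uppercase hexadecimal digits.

3B66

Running sums (mod 255):
  after byte 0 (154): sum1=154, sum2=154
  after byte 1 (112): sum1=11, sum2=165
  after byte 2 (36): sum1=47, sum2=212
  after byte 3 (55): sum1=102, sum2=59
Checksum = sum2·256 + sum1 = 59·256 + 102 = 15206 = 0x3B66.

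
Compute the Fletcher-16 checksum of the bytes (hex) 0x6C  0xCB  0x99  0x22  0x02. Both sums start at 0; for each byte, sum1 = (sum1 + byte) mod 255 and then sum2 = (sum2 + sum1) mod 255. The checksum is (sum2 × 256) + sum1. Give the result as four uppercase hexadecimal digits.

Running sums (mod 255):
  after byte 0 (0x6C): sum1=108, sum2=108
  after byte 1 (0xCB): sum1=56, sum2=164
  after byte 2 (0x99): sum1=209, sum2=118
  after byte 3 (0x22): sum1=243, sum2=106
  after byte 4 (0x02): sum1=245, sum2=96
Checksum = sum2·256 + sum1 = 96·256 + 245 = 24821 = 0x60F5.

60F5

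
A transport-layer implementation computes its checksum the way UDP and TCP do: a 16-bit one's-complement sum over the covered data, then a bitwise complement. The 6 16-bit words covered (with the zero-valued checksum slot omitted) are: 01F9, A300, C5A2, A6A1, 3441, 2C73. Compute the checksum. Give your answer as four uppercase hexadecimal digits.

One's-complement addition (fold any carry out of bit 15 back into bit 0):
  0x01F9 + 0xA300 = 0x0A4F9
  0xA4F9 + 0xC5A2 = 0x16A9B → wrap carry → 0x6A9C
  0x6A9C + 0xA6A1 = 0x1113D → wrap carry → 0x113E
  0x113E + 0x3441 = 0x0457F
  0x457F + 0x2C73 = 0x071F2
One's-complement sum = 0x71F2.
Checksum = ~0x71F2 & 0xFFFF = 0x8E0D.

8E0D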